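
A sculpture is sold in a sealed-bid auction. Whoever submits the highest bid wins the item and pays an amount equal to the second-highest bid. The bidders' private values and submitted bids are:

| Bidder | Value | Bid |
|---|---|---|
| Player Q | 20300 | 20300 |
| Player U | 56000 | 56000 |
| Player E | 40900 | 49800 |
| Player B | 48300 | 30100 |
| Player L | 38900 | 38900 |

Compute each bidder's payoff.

Ordered from highest: Player U 56000 > Player E 49800 > Player L 38900 > Player B 30100 > Player Q 20300.
Player U has the top bid and wins; the price is the second-highest bid, 49800.
Player U's payoff = 56000 − 49800 = 6200. All other bidders lose, so their payoff is 0.

Payoffs: Player Q 0, Player U 6200, Player E 0, Player B 0, Player L 0.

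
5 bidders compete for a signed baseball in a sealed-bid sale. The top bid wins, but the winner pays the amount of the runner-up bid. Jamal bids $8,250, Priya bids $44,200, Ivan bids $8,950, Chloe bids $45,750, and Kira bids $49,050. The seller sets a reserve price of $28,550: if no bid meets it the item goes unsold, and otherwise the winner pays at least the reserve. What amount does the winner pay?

The winner pays $45,750.

Ordered from highest: Kira $49,050 > Chloe $45,750 > Priya $44,200 > Ivan $8,950 > Jamal $8,250.
Kira has the highest bid, so Kira wins.
The second-highest bid is $45,750, which exceeds the reserve, so that sets the price.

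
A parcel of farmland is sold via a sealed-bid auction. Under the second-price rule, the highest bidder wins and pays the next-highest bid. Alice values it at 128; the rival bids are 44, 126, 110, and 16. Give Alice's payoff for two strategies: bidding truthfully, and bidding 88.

Truthful: 2; alternative: 0.

The highest competing bid is 126.
Bidding truthfully at 128: Alice has the top bid, wins, and pays the second-highest bid 126. Payoff = 128 − 126 = 2.
Bidding 88: the top bid is 126 (a rival), so Alice loses. Payoff = 0.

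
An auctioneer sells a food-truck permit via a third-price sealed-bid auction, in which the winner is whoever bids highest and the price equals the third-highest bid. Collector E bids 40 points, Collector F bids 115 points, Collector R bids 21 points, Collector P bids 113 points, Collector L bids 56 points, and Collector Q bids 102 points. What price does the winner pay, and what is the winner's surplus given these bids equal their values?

The winner pays 102 points for a surplus of 13 points.

Bids in descending order: Collector F 115 points; Collector P 113 points; Collector Q 102 points; Collector L 56 points; Collector E 40 points; Collector R 21 points.
Collector F is the highest bidder, so Collector F wins.
Under the third-price rule, the price is the third-highest bid: 102 points.
Surplus = 115 points − 102 points = 13 points.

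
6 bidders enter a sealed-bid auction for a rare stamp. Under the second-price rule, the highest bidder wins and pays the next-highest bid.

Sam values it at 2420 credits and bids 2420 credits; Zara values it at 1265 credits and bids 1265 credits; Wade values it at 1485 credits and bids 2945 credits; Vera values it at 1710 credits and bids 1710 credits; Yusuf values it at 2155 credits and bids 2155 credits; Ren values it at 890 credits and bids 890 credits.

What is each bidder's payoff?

Sam 0 credits, Zara 0 credits, Wade -935 credits, Vera 0 credits, Yusuf 0 credits, Ren 0 credits.

Ranking the bids: Wade 2945 credits, then Sam 2420 credits, then Yusuf 2155 credits, then Vera 1710 credits, then Zara 1265 credits, then Ren 890 credits.
Wade has the top bid and wins; the price is the second-highest bid, 2420 credits.
Wade's payoff = 1485 credits − 2420 credits = -935 credits. All other bidders lose, so their payoff is 0.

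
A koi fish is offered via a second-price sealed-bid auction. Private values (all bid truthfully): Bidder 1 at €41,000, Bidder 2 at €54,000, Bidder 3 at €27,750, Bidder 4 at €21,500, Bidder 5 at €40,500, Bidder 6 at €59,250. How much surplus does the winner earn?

Bids in descending order: Bidder 6 €59,250, then Bidder 2 €54,000, then Bidder 1 €41,000, then Bidder 5 €40,500, then Bidder 3 €27,750, then Bidder 4 €21,500.
Bidder 6 wins with the top bid and pays the second-highest, €54,000.
Surplus = €59,250 − €54,000 = €5,250.

€5,250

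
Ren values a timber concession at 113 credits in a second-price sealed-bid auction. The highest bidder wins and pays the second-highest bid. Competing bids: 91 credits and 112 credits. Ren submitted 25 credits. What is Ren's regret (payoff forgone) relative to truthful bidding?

Payoff forgone: 1 credits.

The highest competing bid is 112 credits.
Bidding truthfully at 113 credits: Ren has the top bid, wins, and pays the second-highest bid 112 credits. Payoff = 113 credits − 112 credits = 1 credits.
Bidding 25 credits: the top bid is 112 credits (a rival), so Ren loses. Payoff = 0 credits.
Regret = truthful payoff − actual payoff = 1 credits − 0 credits = 1 credits.
This is the dominant-strategy logic: truthful bidding weakly beats any alternative.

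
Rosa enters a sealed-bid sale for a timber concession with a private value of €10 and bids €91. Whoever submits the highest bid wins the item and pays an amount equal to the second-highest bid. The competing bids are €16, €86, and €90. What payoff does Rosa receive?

Highest competing bid: €90.
Rosa's bid €91 is the highest overall, so Rosa wins and pays the second-highest bid, €90.
Payoff = value − price = €10 − €90 = -€80.

Payoff = -€80.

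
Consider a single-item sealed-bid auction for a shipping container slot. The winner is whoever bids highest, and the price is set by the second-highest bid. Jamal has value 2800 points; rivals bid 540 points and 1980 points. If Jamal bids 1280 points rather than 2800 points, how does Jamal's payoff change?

Change in payoff: -820 points.

The highest competing bid is 1980 points.
Bidding truthfully at 2800 points: Jamal has the top bid, wins, and pays the second-highest bid 1980 points. Payoff = 2800 points − 1980 points = 820 points.
Bidding 1280 points: the top bid is 1980 points (a rival), so Jamal loses. Payoff = 0 points.
Change = 0 points − 820 points = -820 points.
This is the dominant-strategy logic: truthful bidding weakly beats any alternative.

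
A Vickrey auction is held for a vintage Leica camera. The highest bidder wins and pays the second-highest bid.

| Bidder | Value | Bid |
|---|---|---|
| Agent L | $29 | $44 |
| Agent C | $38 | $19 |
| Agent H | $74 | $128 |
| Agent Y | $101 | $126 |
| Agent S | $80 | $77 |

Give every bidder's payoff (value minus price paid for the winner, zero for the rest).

Payoffs: Agent L $0, Agent C $0, Agent H -$52, Agent Y $0, Agent S $0.

Ordered from highest: Agent H $128; Agent Y $126; Agent S $77; Agent L $44; Agent C $19.
Agent H has the top bid and wins; the price is the second-highest bid, $126.
Agent H's payoff = $74 − $126 = -$52. All other bidders lose, so their payoff is 0.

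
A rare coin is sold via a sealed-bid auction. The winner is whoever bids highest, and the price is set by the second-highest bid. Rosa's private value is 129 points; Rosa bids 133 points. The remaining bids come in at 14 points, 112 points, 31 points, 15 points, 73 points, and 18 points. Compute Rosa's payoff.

17 points

Highest competing bid: 112 points.
Rosa's bid 133 points is the highest overall, so Rosa wins and pays the second-highest bid, 112 points.
Payoff = value − price = 129 points − 112 points = 17 points.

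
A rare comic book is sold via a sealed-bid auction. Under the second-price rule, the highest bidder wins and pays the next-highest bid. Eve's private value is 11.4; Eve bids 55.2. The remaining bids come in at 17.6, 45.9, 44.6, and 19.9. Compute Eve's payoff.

Highest competing bid: 45.9.
Eve's bid 55.2 is the highest overall, so Eve wins and pays the second-highest bid, 45.9.
Payoff = value − price = 11.4 − 45.9 = -34.5.
Overbidding won the item at a price above value — truthful bidding would have avoided this loss.

Payoff = -34.5.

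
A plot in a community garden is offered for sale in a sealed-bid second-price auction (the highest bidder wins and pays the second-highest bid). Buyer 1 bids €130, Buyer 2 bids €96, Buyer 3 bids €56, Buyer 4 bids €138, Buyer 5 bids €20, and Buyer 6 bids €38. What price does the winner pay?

Price paid: €130.

Bids in descending order: Buyer 4 €138 > Buyer 1 €130 > Buyer 2 €96 > Buyer 3 €56 > Buyer 6 €38 > Buyer 5 €20.
Buyer 4 is the highest bidder, so Buyer 4 wins.
Under the second-price rule, the price is the second-highest bid: €130.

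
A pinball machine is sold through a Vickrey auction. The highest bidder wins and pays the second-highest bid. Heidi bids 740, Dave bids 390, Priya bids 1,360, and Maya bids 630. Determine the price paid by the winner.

Sorted high to low: Priya 1,360; Heidi 740; Maya 630; Dave 390.
Priya has the highest bid, so Priya wins.
The second-highest bid is 740, so that is what Priya pays.

The winner pays 740.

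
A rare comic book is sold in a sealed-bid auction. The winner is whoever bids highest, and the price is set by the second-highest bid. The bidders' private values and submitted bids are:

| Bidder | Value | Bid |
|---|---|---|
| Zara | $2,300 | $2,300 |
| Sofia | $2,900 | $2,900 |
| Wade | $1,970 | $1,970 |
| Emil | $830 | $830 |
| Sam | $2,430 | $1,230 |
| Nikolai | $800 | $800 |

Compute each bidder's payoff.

Ranking the bids: Sofia $2,900, then Zara $2,300, then Wade $1,970, then Sam $1,230, then Emil $830, then Nikolai $800.
Sofia has the top bid and wins; the price is the second-highest bid, $2,300.
Sofia's payoff = $2,900 − $2,300 = $600. All other bidders lose, so their payoff is 0.

Payoffs: Zara $0, Sofia $600, Wade $0, Emil $0, Sam $0, Nikolai $0.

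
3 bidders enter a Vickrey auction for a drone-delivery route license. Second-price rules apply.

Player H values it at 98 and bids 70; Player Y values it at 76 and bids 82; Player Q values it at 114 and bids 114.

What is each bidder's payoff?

Player H 0, Player Y 0, Player Q 32.

Ordered from highest: Player Q 114; Player Y 82; Player H 70.
Player Q has the top bid and wins; the price is the second-highest bid, 82.
Player Q's payoff = 114 − 82 = 32. All other bidders lose, so their payoff is 0.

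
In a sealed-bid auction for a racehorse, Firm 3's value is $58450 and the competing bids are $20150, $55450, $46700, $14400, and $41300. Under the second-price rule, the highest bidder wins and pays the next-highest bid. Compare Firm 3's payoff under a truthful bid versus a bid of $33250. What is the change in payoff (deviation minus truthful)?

-$3000

The highest competing bid is $55450.
Bidding truthfully at $58450: Firm 3 has the top bid, wins, and pays the second-highest bid $55450. Payoff = $58450 − $55450 = $3000.
Bidding $33250: the top bid is $55450 (a rival), so Firm 3 loses. Payoff = $0.
Change = $0 − $3000 = -$3000.
Deviating from a truthful bid can only lose payoff in a second-price auction — never gain.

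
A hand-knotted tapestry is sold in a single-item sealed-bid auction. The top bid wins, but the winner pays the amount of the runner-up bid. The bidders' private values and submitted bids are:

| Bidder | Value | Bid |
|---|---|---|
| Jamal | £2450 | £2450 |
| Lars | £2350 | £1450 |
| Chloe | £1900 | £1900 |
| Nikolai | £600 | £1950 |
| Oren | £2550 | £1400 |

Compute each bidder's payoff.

Ordered from highest: Jamal £2450 > Nikolai £1950 > Chloe £1900 > Lars £1450 > Oren £1400.
Jamal has the top bid and wins; the price is the second-highest bid, £1950.
Jamal's payoff = £2450 − £1950 = £500. All other bidders lose, so their payoff is 0.

Payoffs: Jamal £500, Lars £0, Chloe £0, Nikolai £0, Oren £0.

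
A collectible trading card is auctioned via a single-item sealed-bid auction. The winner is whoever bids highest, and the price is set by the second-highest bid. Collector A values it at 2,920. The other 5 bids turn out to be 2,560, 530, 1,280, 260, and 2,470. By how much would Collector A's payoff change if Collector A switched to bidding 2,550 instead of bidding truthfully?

The highest competing bid is 2,560.
Bidding truthfully at 2,920: Collector A has the top bid, wins, and pays the second-highest bid 2,560. Payoff = 2,920 − 2,560 = 360.
Bidding 2,550: the top bid is 2,560 (a rival), so Collector A loses. Payoff = 0.
Change = 0 − 360 = -360.
Deviating from a truthful bid can only lose payoff in a second-price auction — never gain.

Change in payoff: -360.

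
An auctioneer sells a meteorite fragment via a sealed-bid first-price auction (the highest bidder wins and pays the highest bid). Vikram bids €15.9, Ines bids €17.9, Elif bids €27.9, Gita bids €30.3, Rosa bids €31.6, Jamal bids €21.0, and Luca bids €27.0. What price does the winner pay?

€31.6

Sorted high to low: Rosa €31.6 > Gita €30.3 > Elif €27.9 > Luca €27.0 > Jamal €21.0 > Ines €17.9 > Vikram €15.9.
Rosa is the highest bidder, so Rosa wins.
Under the first-price rule, the price is the highest bid: €31.6.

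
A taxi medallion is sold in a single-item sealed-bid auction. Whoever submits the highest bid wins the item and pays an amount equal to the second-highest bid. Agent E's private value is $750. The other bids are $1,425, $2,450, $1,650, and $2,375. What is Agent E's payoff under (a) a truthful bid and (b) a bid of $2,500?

The highest competing bid is $2,450.
Bidding truthfully at $750: the top bid is $2,450 (a rival), so Agent E loses. Payoff = $0.
Bidding $2,500: Agent E has the top bid, wins, and pays the second-highest bid $2,450. Payoff = $750 − $2,450 = -$1,700.

Truthful: $0; alternative: -$1,700.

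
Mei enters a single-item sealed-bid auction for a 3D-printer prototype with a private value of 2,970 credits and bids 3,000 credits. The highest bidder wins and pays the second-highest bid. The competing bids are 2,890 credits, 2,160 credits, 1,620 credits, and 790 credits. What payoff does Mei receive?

80 credits

Highest competing bid: 2,890 credits.
Mei's bid 3,000 credits is the highest overall, so Mei wins and pays the second-highest bid, 2,890 credits.
Payoff = value − price = 2,970 credits − 2,890 credits = 80 credits.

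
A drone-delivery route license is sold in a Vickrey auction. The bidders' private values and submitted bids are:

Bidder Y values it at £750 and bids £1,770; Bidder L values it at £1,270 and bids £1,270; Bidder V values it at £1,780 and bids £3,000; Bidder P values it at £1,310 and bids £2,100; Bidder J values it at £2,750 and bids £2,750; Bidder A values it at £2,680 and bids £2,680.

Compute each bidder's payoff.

Bidder Y £0, Bidder L £0, Bidder V -£970, Bidder P £0, Bidder J £0, Bidder A £0.

Bids in descending order: Bidder V £3,000 > Bidder J £2,750 > Bidder A £2,680 > Bidder P £2,100 > Bidder Y £1,770 > Bidder L £1,270.
Bidder V has the top bid and wins; the price is the second-highest bid, £2,750.
Bidder V's payoff = £1,780 − £2,750 = -£970. All other bidders lose, so their payoff is 0.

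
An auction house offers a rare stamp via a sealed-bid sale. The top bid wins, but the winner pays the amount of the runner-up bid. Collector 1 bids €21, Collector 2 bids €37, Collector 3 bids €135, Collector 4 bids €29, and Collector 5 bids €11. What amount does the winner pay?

Ordered from highest: Collector 3 €135; Collector 2 €37; Collector 4 €29; Collector 1 €21; Collector 5 €11.
Collector 3 has the highest bid, so Collector 3 wins.
The second-highest bid is €37, so that is what Collector 3 pays.

€37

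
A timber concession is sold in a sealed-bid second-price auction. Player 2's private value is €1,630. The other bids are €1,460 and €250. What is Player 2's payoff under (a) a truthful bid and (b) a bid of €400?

Truthful: €170; alternative: €0.

The highest competing bid is €1,460.
Bidding truthfully at €1,630: Player 2 has the top bid, wins, and pays the second-highest bid €1,460. Payoff = €1,630 − €1,460 = €170.
Bidding €400: the top bid is €1,460 (a rival), so Player 2 loses. Payoff = €0.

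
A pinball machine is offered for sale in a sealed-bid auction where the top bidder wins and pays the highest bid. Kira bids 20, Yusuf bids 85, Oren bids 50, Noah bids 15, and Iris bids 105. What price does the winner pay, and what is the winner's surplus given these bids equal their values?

Ranking the bids: Iris 105 > Yusuf 85 > Oren 50 > Kira 20 > Noah 15.
Iris is the highest bidder, so Iris wins.
Under the first-price rule, the price is the highest bid: 105.
Surplus = 105 − 105 = 0.

Price 105; surplus 0.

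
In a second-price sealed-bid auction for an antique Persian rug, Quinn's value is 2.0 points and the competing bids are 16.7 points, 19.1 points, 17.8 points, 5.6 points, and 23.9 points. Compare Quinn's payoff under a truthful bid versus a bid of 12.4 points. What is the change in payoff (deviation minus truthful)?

Change in payoff: 0.0 points.

The highest competing bid is 23.9 points.
Bidding truthfully at 2.0 points: the top bid is 23.9 points (a rival), so Quinn loses. Payoff = 0.0 points.
Bidding 12.4 points: the top bid is 23.9 points (a rival), so Quinn loses. Payoff = 0.0 points.
Change = 0.0 points − 0.0 points = 0.0 points.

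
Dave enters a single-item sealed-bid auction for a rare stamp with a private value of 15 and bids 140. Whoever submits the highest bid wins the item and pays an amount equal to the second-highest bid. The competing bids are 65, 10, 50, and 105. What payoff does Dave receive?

Payoff = -90.

Highest competing bid: 105.
Dave's bid 140 is the highest overall, so Dave wins and pays the second-highest bid, 105.
Payoff = value − price = 15 − 105 = -90.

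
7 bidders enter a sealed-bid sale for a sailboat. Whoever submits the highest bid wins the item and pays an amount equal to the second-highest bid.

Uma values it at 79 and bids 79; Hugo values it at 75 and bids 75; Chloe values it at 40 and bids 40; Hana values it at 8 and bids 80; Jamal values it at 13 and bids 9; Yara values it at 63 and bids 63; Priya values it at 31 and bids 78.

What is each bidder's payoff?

Payoffs: Uma 0, Hugo 0, Chloe 0, Hana -71, Jamal 0, Yara 0, Priya 0.

Ordered from highest: Hana 80; Uma 79; Priya 78; Hugo 75; Yara 63; Chloe 40; Jamal 9.
Hana has the top bid and wins; the price is the second-highest bid, 79.
Hana's payoff = 8 − 79 = -71. All other bidders lose, so their payoff is 0.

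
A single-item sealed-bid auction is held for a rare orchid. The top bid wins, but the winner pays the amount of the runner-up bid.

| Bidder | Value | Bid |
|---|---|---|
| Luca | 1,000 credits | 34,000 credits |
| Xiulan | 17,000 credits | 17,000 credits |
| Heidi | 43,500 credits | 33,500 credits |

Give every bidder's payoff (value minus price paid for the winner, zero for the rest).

Bids in descending order: Luca 34,000 credits; Heidi 33,500 credits; Xiulan 17,000 credits.
Luca has the top bid and wins; the price is the second-highest bid, 33,500 credits.
Luca's payoff = 1,000 credits − 33,500 credits = -32,500 credits. All other bidders lose, so their payoff is 0.

Payoffs: Luca -32,500 credits, Xiulan 0 credits, Heidi 0 credits.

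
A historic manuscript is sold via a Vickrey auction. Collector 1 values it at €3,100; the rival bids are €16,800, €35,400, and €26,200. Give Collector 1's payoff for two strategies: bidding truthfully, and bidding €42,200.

(a) €0  (b) -€32,300

The highest competing bid is €35,400.
Bidding truthfully at €3,100: the top bid is €35,400 (a rival), so Collector 1 loses. Payoff = €0.
Bidding €42,200: Collector 1 has the top bid, wins, and pays the second-highest bid €35,400. Payoff = €3,100 − €35,400 = -€32,300.
Deviating from a truthful bid can only lose payoff in a second-price auction — never gain.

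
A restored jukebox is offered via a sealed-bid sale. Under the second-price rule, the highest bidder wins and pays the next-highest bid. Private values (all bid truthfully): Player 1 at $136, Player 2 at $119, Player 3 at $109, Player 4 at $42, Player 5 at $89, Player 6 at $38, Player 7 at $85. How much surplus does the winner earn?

Ordered from highest: Player 1 $136, then Player 2 $119, then Player 3 $109, then Player 5 $89, then Player 7 $85, then Player 4 $42, then Player 6 $38.
Player 1 wins with the top bid and pays the second-highest, $119.
Surplus = $136 − $119 = $17.

$17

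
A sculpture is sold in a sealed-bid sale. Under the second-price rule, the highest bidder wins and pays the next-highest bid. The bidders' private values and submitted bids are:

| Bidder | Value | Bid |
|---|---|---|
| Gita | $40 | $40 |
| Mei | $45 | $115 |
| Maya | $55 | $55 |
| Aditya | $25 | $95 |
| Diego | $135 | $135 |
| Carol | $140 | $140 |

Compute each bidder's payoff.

Payoffs: Gita $0, Mei $0, Maya $0, Aditya $0, Diego $0, Carol $5.

Ranking the bids: Carol $140; Diego $135; Mei $115; Aditya $95; Maya $55; Gita $40.
Carol has the top bid and wins; the price is the second-highest bid, $135.
Carol's payoff = $140 − $135 = $5. All other bidders lose, so their payoff is 0.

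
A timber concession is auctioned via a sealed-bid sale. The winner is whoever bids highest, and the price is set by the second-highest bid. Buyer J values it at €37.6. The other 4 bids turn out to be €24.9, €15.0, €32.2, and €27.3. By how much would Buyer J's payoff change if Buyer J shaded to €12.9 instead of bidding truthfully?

Payoff change: -€5.4.

The highest competing bid is €32.2.
Bidding truthfully at €37.6: Buyer J has the top bid, wins, and pays the second-highest bid €32.2. Payoff = €37.6 − €32.2 = €5.4.
Bidding €12.9: the top bid is €32.2 (a rival), so Buyer J loses. Payoff = €0.0.
Change = €0.0 − €5.4 = -€5.4.
This is the dominant-strategy logic: truthful bidding weakly beats any alternative.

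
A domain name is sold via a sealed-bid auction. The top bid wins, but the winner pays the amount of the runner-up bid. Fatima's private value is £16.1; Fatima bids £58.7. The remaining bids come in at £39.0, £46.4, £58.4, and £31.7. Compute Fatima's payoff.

Fatima's payoff: -£42.3.

Highest competing bid: £58.4.
Fatima's bid £58.7 is the highest overall, so Fatima wins and pays the second-highest bid, £58.4.
Payoff = value − price = £16.1 − £58.4 = -£42.3.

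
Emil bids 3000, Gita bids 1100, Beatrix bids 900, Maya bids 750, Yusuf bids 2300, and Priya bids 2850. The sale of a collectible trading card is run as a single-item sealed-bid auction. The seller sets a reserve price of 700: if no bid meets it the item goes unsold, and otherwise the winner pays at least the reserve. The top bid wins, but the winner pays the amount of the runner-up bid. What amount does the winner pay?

Price paid: 2850.

Ordered from highest: Emil 3000, then Priya 2850, then Yusuf 2300, then Gita 1100, then Beatrix 900, then Maya 750.
Emil has the highest bid, so Emil wins.
The second-highest bid is 2850, which exceeds the reserve, so that sets the price.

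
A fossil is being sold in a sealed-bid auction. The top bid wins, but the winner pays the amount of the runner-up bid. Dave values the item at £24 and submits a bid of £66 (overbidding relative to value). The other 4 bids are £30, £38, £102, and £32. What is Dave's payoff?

£0

Highest competing bid: £102.
Dave's bid £66 is not the highest, so Dave loses, pays nothing, and earns zero payoff.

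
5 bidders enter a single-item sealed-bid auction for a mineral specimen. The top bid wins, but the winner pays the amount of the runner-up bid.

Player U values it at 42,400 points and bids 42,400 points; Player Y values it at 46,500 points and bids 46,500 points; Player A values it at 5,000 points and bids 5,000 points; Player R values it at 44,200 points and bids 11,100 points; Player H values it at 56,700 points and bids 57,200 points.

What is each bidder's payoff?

Sorted high to low: Player H 57,200 points > Player Y 46,500 points > Player U 42,400 points > Player R 11,100 points > Player A 5,000 points.
Player H has the top bid and wins; the price is the second-highest bid, 46,500 points.
Player H's payoff = 56,700 points − 46,500 points = 10,200 points. All other bidders lose, so their payoff is 0.

Player U 0 points, Player Y 0 points, Player A 0 points, Player R 0 points, Player H 10,200 points.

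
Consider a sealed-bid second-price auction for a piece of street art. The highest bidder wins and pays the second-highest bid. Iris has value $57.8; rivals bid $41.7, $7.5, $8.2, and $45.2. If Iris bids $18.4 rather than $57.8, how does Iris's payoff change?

Payoff change: -$12.6.

The highest competing bid is $45.2.
Bidding truthfully at $57.8: Iris has the top bid, wins, and pays the second-highest bid $45.2. Payoff = $57.8 − $45.2 = $12.6.
Bidding $18.4: the top bid is $45.2 (a rival), so Iris loses. Payoff = $0.0.
Change = $0.0 − $12.6 = -$12.6.
Deviating from a truthful bid can only lose payoff in a second-price auction — never gain.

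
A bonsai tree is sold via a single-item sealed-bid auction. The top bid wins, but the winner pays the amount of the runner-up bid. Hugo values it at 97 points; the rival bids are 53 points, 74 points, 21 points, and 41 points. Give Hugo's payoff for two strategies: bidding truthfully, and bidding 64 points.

(a) 23 points  (b) 0 points

The highest competing bid is 74 points.
Bidding truthfully at 97 points: Hugo has the top bid, wins, and pays the second-highest bid 74 points. Payoff = 97 points − 74 points = 23 points.
Bidding 64 points: the top bid is 74 points (a rival), so Hugo loses. Payoff = 0 points.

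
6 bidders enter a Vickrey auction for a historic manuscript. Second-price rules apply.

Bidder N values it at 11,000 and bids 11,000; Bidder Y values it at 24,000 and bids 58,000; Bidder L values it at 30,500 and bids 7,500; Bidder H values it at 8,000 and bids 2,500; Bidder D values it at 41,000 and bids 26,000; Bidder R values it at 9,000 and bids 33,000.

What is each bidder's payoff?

Bidder N 0, Bidder Y -9,000, Bidder L 0, Bidder H 0, Bidder D 0, Bidder R 0.

Sorted high to low: Bidder Y 58,000 > Bidder R 33,000 > Bidder D 26,000 > Bidder N 11,000 > Bidder L 7,500 > Bidder H 2,500.
Bidder Y has the top bid and wins; the price is the second-highest bid, 33,000.
Bidder Y's payoff = 24,000 − 33,000 = -9,000. All other bidders lose, so their payoff is 0.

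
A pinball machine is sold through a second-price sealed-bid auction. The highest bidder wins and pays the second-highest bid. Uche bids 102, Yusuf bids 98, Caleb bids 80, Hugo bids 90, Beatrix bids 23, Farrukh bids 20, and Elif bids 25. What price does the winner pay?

98

Ordered from highest: Uche 102, then Yusuf 98, then Hugo 90, then Caleb 80, then Elif 25, then Beatrix 23, then Farrukh 20.
Uche has the highest bid, so Uche wins.
The second-highest bid is 98, so that is what Uche pays.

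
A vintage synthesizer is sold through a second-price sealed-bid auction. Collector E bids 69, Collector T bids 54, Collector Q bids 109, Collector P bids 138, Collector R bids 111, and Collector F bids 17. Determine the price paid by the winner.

The winner pays 111.

Ordered from highest: Collector P 138; Collector R 111; Collector Q 109; Collector E 69; Collector T 54; Collector F 17.
Collector P has the highest bid, so Collector P wins.
The second-highest bid is 111, so that is what Collector P pays.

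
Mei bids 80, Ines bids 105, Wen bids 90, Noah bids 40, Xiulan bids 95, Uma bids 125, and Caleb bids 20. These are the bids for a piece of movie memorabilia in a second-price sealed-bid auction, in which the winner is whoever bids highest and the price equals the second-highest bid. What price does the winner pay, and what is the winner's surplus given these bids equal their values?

The winner pays 105 for a surplus of 20.

Ranking the bids: Uma 125 > Ines 105 > Xiulan 95 > Wen 90 > Mei 80 > Noah 40 > Caleb 20.
Uma is the highest bidder, so Uma wins.
Under the second-price rule, the price is the second-highest bid: 105.
Surplus = 125 − 105 = 20.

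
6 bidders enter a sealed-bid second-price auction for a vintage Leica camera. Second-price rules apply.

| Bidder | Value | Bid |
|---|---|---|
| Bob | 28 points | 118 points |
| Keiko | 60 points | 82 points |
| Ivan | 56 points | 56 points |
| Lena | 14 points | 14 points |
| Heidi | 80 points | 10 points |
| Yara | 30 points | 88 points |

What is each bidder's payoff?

Sorted high to low: Bob 118 points > Yara 88 points > Keiko 82 points > Ivan 56 points > Lena 14 points > Heidi 10 points.
Bob has the top bid and wins; the price is the second-highest bid, 88 points.
Bob's payoff = 28 points − 88 points = -60 points. All other bidders lose, so their payoff is 0.

Bob -60 points, Keiko 0 points, Ivan 0 points, Lena 0 points, Heidi 0 points, Yara 0 points.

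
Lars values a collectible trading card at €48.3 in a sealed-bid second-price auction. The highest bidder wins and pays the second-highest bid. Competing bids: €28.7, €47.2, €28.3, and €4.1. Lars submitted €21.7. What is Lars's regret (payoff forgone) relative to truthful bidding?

Regret: €1.1.

The highest competing bid is €47.2.
Bidding truthfully at €48.3: Lars has the top bid, wins, and pays the second-highest bid €47.2. Payoff = €48.3 − €47.2 = €1.1.
Bidding €21.7: the top bid is €47.2 (a rival), so Lars loses. Payoff = €0.0.
Regret = truthful payoff − actual payoff = €1.1 − €0.0 = €1.1.
Deviating from a truthful bid can only lose payoff in a second-price auction — never gain.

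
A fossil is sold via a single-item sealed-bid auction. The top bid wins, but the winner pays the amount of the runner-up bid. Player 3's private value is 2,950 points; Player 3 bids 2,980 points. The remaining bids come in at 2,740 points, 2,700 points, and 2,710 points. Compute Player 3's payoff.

Highest competing bid: 2,740 points.
Player 3's bid 2,980 points is the highest overall, so Player 3 wins and pays the second-highest bid, 2,740 points.
Payoff = value − price = 2,950 points − 2,740 points = 210 points.

Payoff = 210 points.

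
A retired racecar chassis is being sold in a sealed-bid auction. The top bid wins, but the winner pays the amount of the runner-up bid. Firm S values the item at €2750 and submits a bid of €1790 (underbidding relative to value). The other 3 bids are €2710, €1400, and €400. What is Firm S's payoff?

Highest competing bid: €2710.
Firm S's bid €1790 is not the highest, so Firm S loses, pays nothing, and earns zero payoff.

Payoff = €0.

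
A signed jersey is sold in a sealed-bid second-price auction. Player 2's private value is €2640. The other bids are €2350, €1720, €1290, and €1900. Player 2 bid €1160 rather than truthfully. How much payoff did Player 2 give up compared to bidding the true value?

€290

The highest competing bid is €2350.
Bidding truthfully at €2640: Player 2 has the top bid, wins, and pays the second-highest bid €2350. Payoff = €2640 − €2350 = €290.
Bidding €1160: the top bid is €2350 (a rival), so Player 2 loses. Payoff = €0.
Regret = truthful payoff − actual payoff = €290 − €0 = €290.
This is the dominant-strategy logic: truthful bidding weakly beats any alternative.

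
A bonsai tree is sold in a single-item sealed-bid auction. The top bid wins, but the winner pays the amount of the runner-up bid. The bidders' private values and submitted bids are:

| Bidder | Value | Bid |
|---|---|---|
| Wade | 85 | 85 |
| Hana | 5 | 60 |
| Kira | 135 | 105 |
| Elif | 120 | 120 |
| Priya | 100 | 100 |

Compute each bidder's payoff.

Sorted high to low: Elif 120 > Kira 105 > Priya 100 > Wade 85 > Hana 60.
Elif has the top bid and wins; the price is the second-highest bid, 105.
Elif's payoff = 120 − 105 = 15. All other bidders lose, so their payoff is 0.

Wade 0, Hana 0, Kira 0, Elif 15, Priya 0.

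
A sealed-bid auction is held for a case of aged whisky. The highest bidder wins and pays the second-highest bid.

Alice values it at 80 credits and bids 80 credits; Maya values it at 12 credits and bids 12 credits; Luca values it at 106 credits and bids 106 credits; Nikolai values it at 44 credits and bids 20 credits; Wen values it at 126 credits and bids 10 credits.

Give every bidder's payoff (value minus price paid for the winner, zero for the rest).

Payoffs: Alice 0 credits, Maya 0 credits, Luca 26 credits, Nikolai 0 credits, Wen 0 credits.

Ranking the bids: Luca 106 credits; Alice 80 credits; Nikolai 20 credits; Maya 12 credits; Wen 10 credits.
Luca has the top bid and wins; the price is the second-highest bid, 80 credits.
Luca's payoff = 106 credits − 80 credits = 26 credits. All other bidders lose, so their payoff is 0.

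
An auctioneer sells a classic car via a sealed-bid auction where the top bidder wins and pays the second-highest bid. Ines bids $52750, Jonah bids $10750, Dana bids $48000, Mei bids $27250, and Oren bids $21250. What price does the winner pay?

Price paid: $48000.

Ranking the bids: Ines $52750 > Dana $48000 > Mei $27250 > Oren $21250 > Jonah $10750.
Ines is the highest bidder, so Ines wins.
Under the second-price rule, the price is the second-highest bid: $48000.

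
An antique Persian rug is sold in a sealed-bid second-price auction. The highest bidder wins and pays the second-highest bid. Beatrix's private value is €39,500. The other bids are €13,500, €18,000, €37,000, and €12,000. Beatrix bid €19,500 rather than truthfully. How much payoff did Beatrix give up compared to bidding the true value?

Regret: €2,500.

The highest competing bid is €37,000.
Bidding truthfully at €39,500: Beatrix has the top bid, wins, and pays the second-highest bid €37,000. Payoff = €39,500 − €37,000 = €2,500.
Bidding €19,500: the top bid is €37,000 (a rival), so Beatrix loses. Payoff = €0.
Regret = truthful payoff − actual payoff = €2,500 − €0 = €2,500.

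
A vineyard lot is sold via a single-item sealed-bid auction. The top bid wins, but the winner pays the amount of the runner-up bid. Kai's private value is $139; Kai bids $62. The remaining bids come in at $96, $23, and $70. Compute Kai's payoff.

Highest competing bid: $96.
Kai's bid $62 is not the highest, so Kai loses, pays nothing, and earns zero payoff.

Payoff = $0.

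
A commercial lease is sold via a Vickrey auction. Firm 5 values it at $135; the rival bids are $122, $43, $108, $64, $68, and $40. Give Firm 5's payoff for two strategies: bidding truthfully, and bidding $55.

(a) $13  (b) $0

The highest competing bid is $122.
Bidding truthfully at $135: Firm 5 has the top bid, wins, and pays the second-highest bid $122. Payoff = $135 − $122 = $13.
Bidding $55: the top bid is $122 (a rival), so Firm 5 loses. Payoff = $0.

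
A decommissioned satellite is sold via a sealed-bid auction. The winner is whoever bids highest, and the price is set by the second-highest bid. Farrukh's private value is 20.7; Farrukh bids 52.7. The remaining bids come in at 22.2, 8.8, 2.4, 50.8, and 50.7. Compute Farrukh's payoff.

-30.1

Highest competing bid: 50.8.
Farrukh's bid 52.7 is the highest overall, so Farrukh wins and pays the second-highest bid, 50.8.
Payoff = value − price = 20.7 − 50.8 = -30.1.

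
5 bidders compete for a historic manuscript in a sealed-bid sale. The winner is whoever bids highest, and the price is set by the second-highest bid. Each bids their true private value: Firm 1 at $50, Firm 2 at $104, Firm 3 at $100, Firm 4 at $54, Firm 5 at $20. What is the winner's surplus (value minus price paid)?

Winner's surplus: $4.

Bids in descending order: Firm 2 $104, then Firm 3 $100, then Firm 4 $54, then Firm 1 $50, then Firm 5 $20.
Firm 2 wins with the top bid and pays the second-highest, $100.
Surplus = $104 − $100 = $4.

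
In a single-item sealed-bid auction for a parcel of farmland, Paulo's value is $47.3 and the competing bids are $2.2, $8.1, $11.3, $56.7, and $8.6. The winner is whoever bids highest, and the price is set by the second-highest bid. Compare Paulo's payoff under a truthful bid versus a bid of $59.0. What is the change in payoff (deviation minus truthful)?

The highest competing bid is $56.7.
Bidding truthfully at $47.3: the top bid is $56.7 (a rival), so Paulo loses. Payoff = $0.0.
Bidding $59.0: Paulo has the top bid, wins, and pays the second-highest bid $56.7. Payoff = $47.3 − $56.7 = -$9.4.
Change = -$9.4 − $0.0 = -$9.4.

Change in payoff: -$9.4.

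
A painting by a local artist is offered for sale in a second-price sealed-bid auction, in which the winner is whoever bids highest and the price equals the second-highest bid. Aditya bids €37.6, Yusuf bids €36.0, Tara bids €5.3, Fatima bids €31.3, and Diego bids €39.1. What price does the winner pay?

€37.6

Bids in descending order: Diego €39.1 > Aditya €37.6 > Yusuf €36.0 > Fatima €31.3 > Tara €5.3.
Diego is the highest bidder, so Diego wins.
Under the second-price rule, the price is the second-highest bid: €37.6.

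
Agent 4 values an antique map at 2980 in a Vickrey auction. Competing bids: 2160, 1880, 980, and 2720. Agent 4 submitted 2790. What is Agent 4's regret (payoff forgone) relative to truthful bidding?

Regret: 0.

The highest competing bid is 2720.
Bidding truthfully at 2980: Agent 4 has the top bid, wins, and pays the second-highest bid 2720. Payoff = 2980 − 2720 = 260.
Bidding 2790: Agent 4 has the top bid, wins, and pays the second-highest bid 2720. Payoff = 2980 − 2720 = 260.
Regret = truthful payoff − actual payoff = 260 − 260 = 0.
The bid only affects whether you win, not the price — here both bids land on the same side of the top rival bid, so the deviation is payoff-neutral.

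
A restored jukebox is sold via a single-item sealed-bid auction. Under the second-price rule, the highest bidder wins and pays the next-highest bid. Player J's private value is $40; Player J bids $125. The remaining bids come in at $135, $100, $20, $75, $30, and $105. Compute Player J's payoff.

$0

Highest competing bid: $135.
Player J's bid $125 is not the highest, so Player J loses, pays nothing, and earns zero payoff.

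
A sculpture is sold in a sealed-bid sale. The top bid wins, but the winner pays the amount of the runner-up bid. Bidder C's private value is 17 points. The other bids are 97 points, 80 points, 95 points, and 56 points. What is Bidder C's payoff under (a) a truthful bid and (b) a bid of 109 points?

The highest competing bid is 97 points.
Bidding truthfully at 17 points: the top bid is 97 points (a rival), so Bidder C loses. Payoff = 0 points.
Bidding 109 points: Bidder C has the top bid, wins, and pays the second-highest bid 97 points. Payoff = 17 points − 97 points = -80 points.

Truthful: 0 points; alternative: -80 points.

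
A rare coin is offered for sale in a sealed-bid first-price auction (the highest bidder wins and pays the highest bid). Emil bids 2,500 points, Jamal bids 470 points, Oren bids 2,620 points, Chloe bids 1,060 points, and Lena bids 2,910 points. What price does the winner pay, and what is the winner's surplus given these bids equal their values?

Bids in descending order: Lena 2,910 points; Oren 2,620 points; Emil 2,500 points; Chloe 1,060 points; Jamal 470 points.
Lena is the highest bidder, so Lena wins.
Under the first-price rule, the price is the highest bid: 2,910 points.
Surplus = 2,910 points − 2,910 points = 0 points.

Price 2,910 points; surplus 0 points.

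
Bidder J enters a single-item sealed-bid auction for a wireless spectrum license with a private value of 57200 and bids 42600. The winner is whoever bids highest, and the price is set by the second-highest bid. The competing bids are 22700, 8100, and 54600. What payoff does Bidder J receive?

Highest competing bid: 54600.
Bidder J's bid 42600 is not the highest, so Bidder J loses, pays nothing, and earns zero payoff.

Payoff = 0.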